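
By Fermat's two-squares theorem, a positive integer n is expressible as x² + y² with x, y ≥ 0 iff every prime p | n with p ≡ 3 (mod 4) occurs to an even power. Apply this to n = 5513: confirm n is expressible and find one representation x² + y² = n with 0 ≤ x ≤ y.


Step 1: Factor n = 5513 = 37 · 149.
Step 2: Check the mod-4 condition on each prime factor: 37 ≡ 1 (mod 4), exponent 1; 149 ≡ 1 (mod 4), exponent 1.
All primes ≡ 3 (mod 4) appear to even exponent (or don't appear), so by the two-squares theorem n IS expressible as a sum of two squares.
Step 3: Build a representation. Here n = 37 · 149 is a product of primes ≡ 1 (mod 4). Each prime p ≡ 1 (mod 4) is itself a sum of two squares; find a² by testing p − a² for a perfect square:
  37: 37 − 1² = 36 = 6² ⇒ 37 = 1² + 6².
  149: 149 − 1² = 148, 149 − 2² = 145, 149 − 3² = 140, 149 − 4² = 133, 149 − 5² = 124, 149 − 6² = 113, 149 − 7² = 100 = 10² ⇒ 149 = 7² + 10².
  Combine using the Brahmagupta–Fibonacci identity (a² + b²)(c² + d²) = (ac − bd)² + (ad + bc)² = (ac + bd)² + (ad − bc)²:
  37 · 149 = 5513: from (1² + 6²)(7² + 10²), take (1·7 − 6·10, 1·10 + 6·7) = (7 − 60, 10 + 42) = (-53, 52); dropping signs (only squares matter) gives (53, 52); check 53² + 52² = 2809 + 2704 = 5513 ✓.
Step 4: Order so x ≤ y and verify: 52² + 53² = 2704 + 2809 = 5513 = n. ✓

n = 5513 = 52² + 53² (one valid representation with x ≤ y).


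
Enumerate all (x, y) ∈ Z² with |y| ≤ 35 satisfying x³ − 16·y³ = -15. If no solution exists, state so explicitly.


The equation is x³ - 16y³ = -15. For fixed y, x³ = 16·y³ − 15, so a solution requires the RHS to be a perfect cube.
Strategy: iterate y from -35 to 35, compute RHS = 16·y³ − 15, and check whether it is a (positive or negative) perfect cube.
Check small values of y:
  y = 0: RHS = -15 is not a perfect cube.
  y = 1: RHS = 1 = (1)³ ⇒ x = 1 works.
  y = -1: RHS = -31 is not a perfect cube.
  y = 2: RHS = 113 is not a perfect cube.
  y = -2: RHS = -143 is not a perfect cube.
  y = 3: RHS = 417 is not a perfect cube.
  y = -3: RHS = -447 is not a perfect cube.
Continuing the search up to |y| = 35 finds no further solutions beyond those listed.
Collected solutions: (1, 1).

Solutions (with |y| ≤ 35): (1, 1).


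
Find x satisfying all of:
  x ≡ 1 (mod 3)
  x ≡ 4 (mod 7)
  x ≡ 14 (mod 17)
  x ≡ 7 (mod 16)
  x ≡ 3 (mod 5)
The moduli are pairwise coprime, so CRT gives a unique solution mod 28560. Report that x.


Product of moduli M = 3 · 7 · 17 · 16 · 5 = 28560.
Merge one congruence at a time:
  Start: x ≡ 1 (mod 3).
  Combine with x ≡ 4 (mod 7); new modulus lcm = 21.
    Write x = 1 + 3·t and substitute into x ≡ 4 (mod 7): 3·t ≡ 4 − 1 = 3 (mod 7).
    The inverse of 3 mod 7 is 5 (since 3·5 = 15 = 2·7 + 1), so t ≡ 5·3 = 15 ≡ 1 (mod 7).
    Then x = 1 + 3·1 = 4, valid modulo lcm(3, 7) = 21: x ≡ 4 (mod 21).
  Combine with x ≡ 14 (mod 17); new modulus lcm = 357.
    Write x = 4 + 21·t and substitute into x ≡ 14 (mod 17): 21·t ≡ 14 − 4 = 10 (mod 17).
    Reduce coefficients mod 17: 4·t ≡ 10 (mod 17).
    The inverse of 4 mod 17 is 13 (since 4·13 = 52 = 3·17 + 1), so t ≡ 13·10 = 130 ≡ 11 (mod 17).
    Then x = 4 + 21·11 = 235, valid modulo lcm(21, 17) = 357: x ≡ 235 (mod 357).
  Combine with x ≡ 7 (mod 16); new modulus lcm = 5712.
    Write x = 235 + 357·t and substitute into x ≡ 7 (mod 16): 357·t ≡ 7 − 235 = -228 (mod 16).
    Reduce coefficients mod 16: 5·t ≡ 12 (mod 16).
    The inverse of 5 mod 16 is 13 (since 5·13 = 65 = 4·16 + 1), so t ≡ 13·12 = 156 ≡ 12 (mod 16).
    Then x = 235 + 357·12 = 4519, valid modulo lcm(357, 16) = 5712: x ≡ 4519 (mod 5712).
  Combine with x ≡ 3 (mod 5); new modulus lcm = 28560.
    Write x = 4519 + 5712·t and substitute into x ≡ 3 (mod 5): 5712·t ≡ 3 − 4519 = -4516 (mod 5).
    Reduce coefficients mod 5: 2·t ≡ 4 (mod 5).
    The inverse of 2 mod 5 is 3 (since 2·3 = 6 = 1·5 + 1), so t ≡ 3·4 = 12 ≡ 2 (mod 5).
    Then x = 4519 + 5712·2 = 15943, valid modulo lcm(5712, 5) = 28560: x ≡ 15943 (mod 28560).
Verify against each original: 15943 mod 3 = 1, 15943 mod 7 = 4, 15943 mod 17 = 14, 15943 mod 16 = 7, 15943 mod 5 = 3.

x ≡ 15943 (mod 28560).


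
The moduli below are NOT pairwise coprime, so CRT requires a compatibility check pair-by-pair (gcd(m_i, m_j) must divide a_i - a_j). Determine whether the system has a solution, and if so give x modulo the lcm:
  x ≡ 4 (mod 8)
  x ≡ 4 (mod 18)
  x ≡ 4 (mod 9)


Moduli 8, 18, 9 are not pairwise coprime, so CRT works modulo lcm(m_i) when all pairwise compatibility conditions hold.
Pairwise compatibility: gcd(m_i, m_j) must divide a_i - a_j for every pair.
Merge one congruence at a time:
  Start: x ≡ 4 (mod 8).
  Combine with x ≡ 4 (mod 18): gcd(8, 18) = 2; 4 - 4 = 0, which IS divisible by 2, so compatible.
    Write x = 4 + 8·t and substitute into x ≡ 4 (mod 18): 8·t ≡ 4 − 4 = 0 (mod 18).
    Divide the congruence (and modulus) by g = 2: 4·t ≡ 0 (mod 9).
    The inverse of 4 mod 9 is 7 (since 4·7 = 28 = 3·9 + 1), so t ≡ 7·0 = 0 ≡ 0 (mod 9).
    Then x = 4 + 8·0 = 4, valid modulo lcm(8, 18) = 72: x ≡ 4 (mod 72).
  Combine with x ≡ 4 (mod 9): gcd(72, 9) = 9; 4 - 4 = 0, which IS divisible by 9, so compatible.
    Write x = 4 + 72·t and substitute into x ≡ 4 (mod 9): 72·t ≡ 4 − 4 = 0 (mod 9).
    Divide the congruence (and modulus) by g = 9: 8·t ≡ 0 (mod 1).
    Modulo 1 every t works; take t = 0.
    Then x = 4 + 72·0 = 4, valid modulo lcm(72, 9) = 72: x ≡ 4 (mod 72).
Verify: 4 mod 8 = 4, 4 mod 18 = 4, 4 mod 9 = 4.

x ≡ 4 (mod 72).


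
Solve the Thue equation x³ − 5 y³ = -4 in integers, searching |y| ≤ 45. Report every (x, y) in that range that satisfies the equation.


The equation is x³ - 5y³ = -4. For fixed y, x³ = 5·y³ − 4, so a solution requires the RHS to be a perfect cube.
Strategy: iterate y from -45 to 45, compute RHS = 5·y³ − 4, and check whether it is a (positive or negative) perfect cube.
Check small values of y:
  y = 0: RHS = -4 is not a perfect cube.
  y = 1: RHS = 1 = (1)³ ⇒ x = 1 works.
  y = -1: RHS = -9 is not a perfect cube.
  y = 2: RHS = 36 is not a perfect cube.
  y = -2: RHS = -44 is not a perfect cube.
  y = 3: RHS = 131 is not a perfect cube.
  y = -3: RHS = -139 is not a perfect cube.
Continuing the search up to |y| = 45 finds no further solutions beyond those listed.
Collected solutions: (1, 1).

Solutions (with |y| ≤ 45): (1, 1).


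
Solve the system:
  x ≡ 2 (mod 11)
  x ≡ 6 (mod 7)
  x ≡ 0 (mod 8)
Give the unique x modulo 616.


Moduli 11, 7, 8 are pairwise coprime; by CRT there is a unique solution modulo M = 11 · 7 · 8 = 616.
Solve pairwise, accumulating the modulus:
  Start with x ≡ 2 (mod 11).
  Combine with x ≡ 6 (mod 7): since gcd(11, 7) = 1, we get a unique residue mod 77.
    Write x = 2 + 11·t and substitute into x ≡ 6 (mod 7): 11·t ≡ 6 − 2 = 4 (mod 7).
    Reduce coefficients mod 7: 4·t ≡ 4 (mod 7).
    The inverse of 4 mod 7 is 2 (since 4·2 = 8 = 1·7 + 1), so t ≡ 2·4 = 8 ≡ 1 (mod 7).
    Then x = 2 + 11·1 = 13, valid modulo lcm(11, 7) = 77: x ≡ 13 (mod 77).
  Combine with x ≡ 0 (mod 8): since gcd(77, 8) = 1, we get a unique residue mod 616.
    Write x = 13 + 77·t and substitute into x ≡ 0 (mod 8): 77·t ≡ 0 − 13 = -13 (mod 8).
    Reduce coefficients mod 8: 5·t ≡ 3 (mod 8).
    The inverse of 5 mod 8 is 5 (since 5·5 = 25 = 3·8 + 1), so t ≡ 5·3 = 15 ≡ 7 (mod 8).
    Then x = 13 + 77·7 = 552, valid modulo lcm(77, 8) = 616: x ≡ 552 (mod 616).
Verify: 552 mod 11 = 2 ✓, 552 mod 7 = 6 ✓, 552 mod 8 = 0 ✓.

x ≡ 552 (mod 616).


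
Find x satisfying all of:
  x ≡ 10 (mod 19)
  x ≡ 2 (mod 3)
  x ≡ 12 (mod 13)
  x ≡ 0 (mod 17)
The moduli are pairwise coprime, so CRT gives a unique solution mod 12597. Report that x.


Product of moduli M = 19 · 3 · 13 · 17 = 12597.
Merge one congruence at a time:
  Start: x ≡ 10 (mod 19).
  Combine with x ≡ 2 (mod 3); new modulus lcm = 57.
    Write x = 10 + 19·t and substitute into x ≡ 2 (mod 3): 19·t ≡ 2 − 10 = -8 (mod 3).
    Reduce coefficients mod 3: 1·t ≡ 1 (mod 3).
    So t ≡ 1 (mod 3).
    Then x = 10 + 19·1 = 29, valid modulo lcm(19, 3) = 57: x ≡ 29 (mod 57).
  Combine with x ≡ 12 (mod 13); new modulus lcm = 741.
    Write x = 29 + 57·t and substitute into x ≡ 12 (mod 13): 57·t ≡ 12 − 29 = -17 (mod 13).
    Reduce coefficients mod 13: 5·t ≡ 9 (mod 13).
    The inverse of 5 mod 13 is 8 (since 5·8 = 40 = 3·13 + 1), so t ≡ 8·9 = 72 ≡ 7 (mod 13).
    Then x = 29 + 57·7 = 428, valid modulo lcm(57, 13) = 741: x ≡ 428 (mod 741).
  Combine with x ≡ 0 (mod 17); new modulus lcm = 12597.
    Write x = 428 + 741·t and substitute into x ≡ 0 (mod 17): 741·t ≡ 0 − 428 = -428 (mod 17).
    Reduce coefficients mod 17: 10·t ≡ 14 (mod 17).
    The inverse of 10 mod 17 is 12 (since 10·12 = 120 = 7·17 + 1), so t ≡ 12·14 = 168 ≡ 15 (mod 17).
    Then x = 428 + 741·15 = 11543, valid modulo lcm(741, 17) = 12597: x ≡ 11543 (mod 12597).
Verify against each original: 11543 mod 19 = 10, 11543 mod 3 = 2, 11543 mod 13 = 12, 11543 mod 17 = 0.

x ≡ 11543 (mod 12597).


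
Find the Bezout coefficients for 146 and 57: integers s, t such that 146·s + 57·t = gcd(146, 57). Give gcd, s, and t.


Euclidean algorithm on (146, 57) — divide until remainder is 0:
  146 = 2 · 57 + 32
  57 = 1 · 32 + 25
  32 = 1 · 25 + 7
  25 = 3 · 7 + 4
  7 = 1 · 4 + 3
  4 = 1 · 3 + 1
  3 = 3 · 1 + 0
gcd(146, 57) = 1.
Track Bezout coefficients alongside the remainders: start with r₀ = 146 = a·1 + b·0 (s = 1, t = 0) and r₁ = 57 = a·0 + b·1 (s = 0, t = 1); each new remainder r_{k+1} = r_{k-1} − q_k·r_k inherits s_{k+1} = s_{k-1} − q_k·s_k, t_{k+1} = t_{k-1} − q_k·t_k, so r_k = a·s_k + b·t_k at every step:
  q = 2: r = 32, s = 1 − 2·0 = 1, t = 0 − 2·1 = -2  (check: 146·1 + 57·(-2) = 32)
  q = 1: r = 25, s = 0 − 1·1 = -1, t = 1 − 1·(-2) = 3  (check: 146·(-1) + 57·3 = 25)
  q = 1: r = 7, s = 1 − 1·(-1) = 2, t = -2 − 1·3 = -5  (check: 146·2 + 57·(-5) = 7)
  q = 3: r = 4, s = -1 − 3·2 = -7, t = 3 − 3·(-5) = 18  (check: 146·(-7) + 57·18 = 4)
  q = 1: r = 3, s = 2 − 1·(-7) = 9, t = -5 − 1·18 = -23  (check: 146·9 + 57·(-23) = 3)
  q = 1: r = 1, s = -7 − 1·9 = -16, t = 18 − 1·(-23) = 41  (check: 146·(-16) + 57·41 = 1)
The row with r = 1 (the gcd) gives the Bezout coefficients s = -16, t = 41.
Result: 146 · (-16) + 57 · (41) = 1.

gcd(146, 57) = 1; s = -16, t = 41 (check: 146·(-16) + 57·41 = 1).


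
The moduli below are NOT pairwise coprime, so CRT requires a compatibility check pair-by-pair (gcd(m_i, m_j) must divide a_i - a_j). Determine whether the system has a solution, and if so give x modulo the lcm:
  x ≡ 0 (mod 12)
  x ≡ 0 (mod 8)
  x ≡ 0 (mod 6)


Moduli 12, 8, 6 are not pairwise coprime, so CRT works modulo lcm(m_i) when all pairwise compatibility conditions hold.
Pairwise compatibility: gcd(m_i, m_j) must divide a_i - a_j for every pair.
Merge one congruence at a time:
  Start: x ≡ 0 (mod 12).
  Combine with x ≡ 0 (mod 8): gcd(12, 8) = 4; 0 - 0 = 0, which IS divisible by 4, so compatible.
    Write x = 0 + 12·t and substitute into x ≡ 0 (mod 8): 12·t ≡ 0 − 0 = 0 (mod 8).
    Divide the congruence (and modulus) by g = 4: 3·t ≡ 0 (mod 2).
    Reduce coefficients mod 2: 1·t ≡ 0 (mod 2).
    So t ≡ 0 (mod 2).
    Then x = 0 + 12·0 = 0, valid modulo lcm(12, 8) = 24: x ≡ 0 (mod 24).
  Combine with x ≡ 0 (mod 6): gcd(24, 6) = 6; 0 - 0 = 0, which IS divisible by 6, so compatible.
    Write x = 0 + 24·t and substitute into x ≡ 0 (mod 6): 24·t ≡ 0 − 0 = 0 (mod 6).
    Divide the congruence (and modulus) by g = 6: 4·t ≡ 0 (mod 1).
    Modulo 1 every t works; take t = 0.
    Then x = 0 + 24·0 = 0, valid modulo lcm(24, 6) = 24: x ≡ 0 (mod 24).
Verify: 0 mod 12 = 0, 0 mod 8 = 0, 0 mod 6 = 0.

x ≡ 0 (mod 24).


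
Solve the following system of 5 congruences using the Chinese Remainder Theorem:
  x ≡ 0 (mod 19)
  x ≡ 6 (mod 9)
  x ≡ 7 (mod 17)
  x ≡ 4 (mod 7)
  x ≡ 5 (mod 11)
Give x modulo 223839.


Product of moduli M = 19 · 9 · 17 · 7 · 11 = 223839.
Merge one congruence at a time:
  Start: x ≡ 0 (mod 19).
  Combine with x ≡ 6 (mod 9); new modulus lcm = 171.
    Write x = 0 + 19·t and substitute into x ≡ 6 (mod 9): 19·t ≡ 6 − 0 = 6 (mod 9).
    Reduce coefficients mod 9: 1·t ≡ 6 (mod 9).
    So t ≡ 6 (mod 9).
    Then x = 0 + 19·6 = 114, valid modulo lcm(19, 9) = 171: x ≡ 114 (mod 171).
  Combine with x ≡ 7 (mod 17); new modulus lcm = 2907.
    Write x = 114 + 171·t and substitute into x ≡ 7 (mod 17): 171·t ≡ 7 − 114 = -107 (mod 17).
    Reduce coefficients mod 17: 1·t ≡ 12 (mod 17).
    So t ≡ 12 (mod 17).
    Then x = 114 + 171·12 = 2166, valid modulo lcm(171, 17) = 2907: x ≡ 2166 (mod 2907).
  Combine with x ≡ 4 (mod 7); new modulus lcm = 20349.
    Write x = 2166 + 2907·t and substitute into x ≡ 4 (mod 7): 2907·t ≡ 4 − 2166 = -2162 (mod 7).
    Reduce coefficients mod 7: 2·t ≡ 1 (mod 7).
    The inverse of 2 mod 7 is 4 (since 2·4 = 8 = 1·7 + 1), so t ≡ 4·1 = 4 ≡ 4 (mod 7).
    Then x = 2166 + 2907·4 = 13794, valid modulo lcm(2907, 7) = 20349: x ≡ 13794 (mod 20349).
  Combine with x ≡ 5 (mod 11); new modulus lcm = 223839.
    Write x = 13794 + 20349·t and substitute into x ≡ 5 (mod 11): 20349·t ≡ 5 − 13794 = -13789 (mod 11).
    Reduce coefficients mod 11: 10·t ≡ 5 (mod 11).
    The inverse of 10 mod 11 is 10 (since 10·10 = 100 = 9·11 + 1), so t ≡ 10·5 = 50 ≡ 6 (mod 11).
    Then x = 13794 + 20349·6 = 135888, valid modulo lcm(20349, 11) = 223839: x ≡ 135888 (mod 223839).
Verify against each original: 135888 mod 19 = 0, 135888 mod 9 = 6, 135888 mod 17 = 7, 135888 mod 7 = 4, 135888 mod 11 = 5.

x ≡ 135888 (mod 223839).


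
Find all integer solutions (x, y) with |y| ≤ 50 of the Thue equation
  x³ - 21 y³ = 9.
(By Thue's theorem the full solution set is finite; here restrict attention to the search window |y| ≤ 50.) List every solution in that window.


The equation is x³ - 21y³ = 9. For fixed y, x³ = 21·y³ + 9, so a solution requires the RHS to be a perfect cube.
Strategy: iterate y from -50 to 50, compute RHS = 21·y³ + 9, and check whether it is a (positive or negative) perfect cube.
Check small values of y:
  y = 0: RHS = 9 is not a perfect cube.
  y = 1: RHS = 30 is not a perfect cube.
  y = -1: RHS = -12 is not a perfect cube.
  y = 2: RHS = 177 is not a perfect cube.
  y = -2: RHS = -159 is not a perfect cube.
  y = 3: RHS = 576 is not a perfect cube.
  y = -3: RHS = -558 is not a perfect cube.
Continuing the search up to |y| = 50 finds no solutions either.
No (x, y) in the scanned range satisfies the equation.

No integer solutions with |y| ≤ 50.


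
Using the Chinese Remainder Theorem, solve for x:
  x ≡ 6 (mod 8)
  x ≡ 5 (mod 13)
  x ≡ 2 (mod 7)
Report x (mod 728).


Moduli 8, 13, 7 are pairwise coprime; by CRT there is a unique solution modulo M = 8 · 13 · 7 = 728.
Solve pairwise, accumulating the modulus:
  Start with x ≡ 6 (mod 8).
  Combine with x ≡ 5 (mod 13): since gcd(8, 13) = 1, we get a unique residue mod 104.
    Write x = 6 + 8·t and substitute into x ≡ 5 (mod 13): 8·t ≡ 5 − 6 = -1 (mod 13).
    Reduce coefficients mod 13: 8·t ≡ 12 (mod 13).
    The inverse of 8 mod 13 is 5 (since 8·5 = 40 = 3·13 + 1), so t ≡ 5·12 = 60 ≡ 8 (mod 13).
    Then x = 6 + 8·8 = 70, valid modulo lcm(8, 13) = 104: x ≡ 70 (mod 104).
  Combine with x ≡ 2 (mod 7): since gcd(104, 7) = 1, we get a unique residue mod 728.
    Write x = 70 + 104·t and substitute into x ≡ 2 (mod 7): 104·t ≡ 2 − 70 = -68 (mod 7).
    Reduce coefficients mod 7: 6·t ≡ 2 (mod 7).
    The inverse of 6 mod 7 is 6 (since 6·6 = 36 = 5·7 + 1), so t ≡ 6·2 = 12 ≡ 5 (mod 7).
    Then x = 70 + 104·5 = 590, valid modulo lcm(104, 7) = 728: x ≡ 590 (mod 728).
Verify: 590 mod 8 = 6 ✓, 590 mod 13 = 5 ✓, 590 mod 7 = 2 ✓.

x ≡ 590 (mod 728).


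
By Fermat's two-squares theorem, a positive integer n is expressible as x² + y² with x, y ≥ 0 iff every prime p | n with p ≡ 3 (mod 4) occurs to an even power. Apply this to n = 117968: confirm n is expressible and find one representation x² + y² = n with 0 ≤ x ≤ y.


Step 1: Factor n = 117968 = 2^4 · 73 · 101.
Step 2: Check the mod-4 condition on each prime factor: 2 = 2 (special); 73 ≡ 1 (mod 4), exponent 1; 101 ≡ 1 (mod 4), exponent 1.
All primes ≡ 3 (mod 4) appear to even exponent (or don't appear), so by the two-squares theorem n IS expressible as a sum of two squares.
Step 3: Build a representation. Group n = k² · m with k = 4 and m = 73 · 101 = 7373 (a product of primes ≡ 1 (mod 4)); a representation of m scales to one of n via (k·x)² + (k·y)² = k²(x² + y²). Each prime p ≡ 1 (mod 4) is itself a sum of two squares; find a² by testing p − a² for a perfect square:
  73: 73 − 1² = 72, 73 − 2² = 69, 73 − 3² = 64 = 8² ⇒ 73 = 3² + 8².
  101: 101 − 1² = 100 = 10² ⇒ 101 = 1² + 10².
  Combine using the Brahmagupta–Fibonacci identity (a² + b²)(c² + d²) = (ac − bd)² + (ad + bc)² = (ac + bd)² + (ad − bc)²:
  73 · 101 = 7373: from (3² + 8²)(1² + 10²), take (3·1 − 8·10, 3·10 + 8·1) = (3 − 80, 30 + 8) = (-77, 38); dropping signs (only squares matter) gives (77, 38); check 77² + 38² = 5929 + 1444 = 7373 ✓.
  Scale by k = 4: (4·77, 4·38) = (308, 152).
Step 4: Order so x ≤ y and verify: 152² + 308² = 23104 + 94864 = 117968 = n. ✓

n = 117968 = 152² + 308² (one valid representation with x ≤ y).


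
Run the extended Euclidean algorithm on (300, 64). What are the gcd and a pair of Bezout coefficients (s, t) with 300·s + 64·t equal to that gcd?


Euclidean algorithm on (300, 64) — divide until remainder is 0:
  300 = 4 · 64 + 44
  64 = 1 · 44 + 20
  44 = 2 · 20 + 4
  20 = 5 · 4 + 0
gcd(300, 64) = 4.
Track Bezout coefficients alongside the remainders: start with r₀ = 300 = a·1 + b·0 (s = 1, t = 0) and r₁ = 64 = a·0 + b·1 (s = 0, t = 1); each new remainder r_{k+1} = r_{k-1} − q_k·r_k inherits s_{k+1} = s_{k-1} − q_k·s_k, t_{k+1} = t_{k-1} − q_k·t_k, so r_k = a·s_k + b·t_k at every step:
  q = 4: r = 44, s = 1 − 4·0 = 1, t = 0 − 4·1 = -4  (check: 300·1 + 64·(-4) = 44)
  q = 1: r = 20, s = 0 − 1·1 = -1, t = 1 − 1·(-4) = 5  (check: 300·(-1) + 64·5 = 20)
  q = 2: r = 4, s = 1 − 2·(-1) = 3, t = -4 − 2·5 = -14  (check: 300·3 + 64·(-14) = 4)
The row with r = 4 (the gcd) gives the Bezout coefficients s = 3, t = -14.
Result: 300 · (3) + 64 · (-14) = 4.

gcd(300, 64) = 4; s = 3, t = -14 (check: 300·3 + 64·(-14) = 4).


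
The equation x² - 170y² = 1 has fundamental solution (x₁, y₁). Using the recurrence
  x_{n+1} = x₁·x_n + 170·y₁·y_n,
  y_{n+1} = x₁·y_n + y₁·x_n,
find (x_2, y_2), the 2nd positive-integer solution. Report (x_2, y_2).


Step 1: Find the fundamental solution (x₁, y₁) of x² - 170y² = 1.
  Expand √170 as a continued fraction. a₀ = ⌊√170⌋ = 13; iterate m_{k+1} = d_k·a_k − m_k, d_{k+1} = (170 − m_{k+1}²)/d_k, a_{k+1} = ⌊(a₀ + m_{k+1})/d_{k+1}⌋ (starting m₀ = 0, d₀ = 1), with convergents p_k = a_k·p_{k-1} + p_{k-2}, q_k = a_k·q_{k-1} + q_{k-2} (p₋₁ = 1, q₋₁ = 0):
  k = 0: a₀ = 13; p₀/q₀ = 13/1; p₀² − 170·q₀² = 169 − 170 = -1.
  k = 1: m = 13, d = 1, a = ⌊(13 + 13)/1⌋ = 26; p/q = (26·13 + 1)/(26·1 + 0) = 339/26; p² − 170·q² = 114921 − 114920 = 1.
  The first convergent with p² − 170·q² = 1 gives the fundamental solution (x₁, y₁) = (339, 26).
Step 2: Apply the recurrence (x_{n+1}, y_{n+1}) = (x₁x_n + 170y₁y_n, x₁y_n + y₁x_n) repeatedly.
  From (x_1, y_1) = (339, 26): x_2 = 339·339 + 170·26·26 = 229841; y_2 = 339·26 + 26·339 = 17628.
Step 3: Verify x_2² - 170·y_2² = 52826885281 - 52826885280 = 1 (should be 1). ✓

(x_1, y_1) = (339, 26); (x_2, y_2) = (229841, 17628).


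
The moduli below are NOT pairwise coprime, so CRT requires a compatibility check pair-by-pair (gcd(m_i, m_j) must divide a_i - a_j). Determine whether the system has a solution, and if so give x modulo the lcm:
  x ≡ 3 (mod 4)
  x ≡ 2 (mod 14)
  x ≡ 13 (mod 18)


Moduli 4, 14, 18 are not pairwise coprime, so CRT works modulo lcm(m_i) when all pairwise compatibility conditions hold.
Pairwise compatibility: gcd(m_i, m_j) must divide a_i - a_j for every pair.
Merge one congruence at a time:
  Start: x ≡ 3 (mod 4).
  Combine with x ≡ 2 (mod 14): gcd(4, 14) = 2, and 2 - 3 = -1 is NOT divisible by 2.
    ⇒ system is inconsistent (no integer solution).

No solution (the system is inconsistent).


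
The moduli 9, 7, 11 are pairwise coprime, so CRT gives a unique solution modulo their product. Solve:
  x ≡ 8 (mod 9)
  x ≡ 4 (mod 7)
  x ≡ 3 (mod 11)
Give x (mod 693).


Moduli 9, 7, 11 are pairwise coprime; by CRT there is a unique solution modulo M = 9 · 7 · 11 = 693.
Solve pairwise, accumulating the modulus:
  Start with x ≡ 8 (mod 9).
  Combine with x ≡ 4 (mod 7): since gcd(9, 7) = 1, we get a unique residue mod 63.
    Write x = 8 + 9·t and substitute into x ≡ 4 (mod 7): 9·t ≡ 4 − 8 = -4 (mod 7).
    Reduce coefficients mod 7: 2·t ≡ 3 (mod 7).
    The inverse of 2 mod 7 is 4 (since 2·4 = 8 = 1·7 + 1), so t ≡ 4·3 = 12 ≡ 5 (mod 7).
    Then x = 8 + 9·5 = 53, valid modulo lcm(9, 7) = 63: x ≡ 53 (mod 63).
  Combine with x ≡ 3 (mod 11): since gcd(63, 11) = 1, we get a unique residue mod 693.
    Write x = 53 + 63·t and substitute into x ≡ 3 (mod 11): 63·t ≡ 3 − 53 = -50 (mod 11).
    Reduce coefficients mod 11: 8·t ≡ 5 (mod 11).
    The inverse of 8 mod 11 is 7 (since 8·7 = 56 = 5·11 + 1), so t ≡ 7·5 = 35 ≡ 2 (mod 11).
    Then x = 53 + 63·2 = 179, valid modulo lcm(63, 11) = 693: x ≡ 179 (mod 693).
Verify: 179 mod 9 = 8 ✓, 179 mod 7 = 4 ✓, 179 mod 11 = 3 ✓.

x ≡ 179 (mod 693).


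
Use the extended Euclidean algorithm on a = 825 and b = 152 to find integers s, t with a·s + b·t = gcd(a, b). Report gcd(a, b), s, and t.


Euclidean algorithm on (825, 152) — divide until remainder is 0:
  825 = 5 · 152 + 65
  152 = 2 · 65 + 22
  65 = 2 · 22 + 21
  22 = 1 · 21 + 1
  21 = 21 · 1 + 0
gcd(825, 152) = 1.
Track Bezout coefficients alongside the remainders: start with r₀ = 825 = a·1 + b·0 (s = 1, t = 0) and r₁ = 152 = a·0 + b·1 (s = 0, t = 1); each new remainder r_{k+1} = r_{k-1} − q_k·r_k inherits s_{k+1} = s_{k-1} − q_k·s_k, t_{k+1} = t_{k-1} − q_k·t_k, so r_k = a·s_k + b·t_k at every step:
  q = 5: r = 65, s = 1 − 5·0 = 1, t = 0 − 5·1 = -5  (check: 825·1 + 152·(-5) = 65)
  q = 2: r = 22, s = 0 − 2·1 = -2, t = 1 − 2·(-5) = 11  (check: 825·(-2) + 152·11 = 22)
  q = 2: r = 21, s = 1 − 2·(-2) = 5, t = -5 − 2·11 = -27  (check: 825·5 + 152·(-27) = 21)
  q = 1: r = 1, s = -2 − 1·5 = -7, t = 11 − 1·(-27) = 38  (check: 825·(-7) + 152·38 = 1)
The row with r = 1 (the gcd) gives the Bezout coefficients s = -7, t = 38.
Result: 825 · (-7) + 152 · (38) = 1.

gcd(825, 152) = 1; s = -7, t = 38 (check: 825·(-7) + 152·38 = 1).


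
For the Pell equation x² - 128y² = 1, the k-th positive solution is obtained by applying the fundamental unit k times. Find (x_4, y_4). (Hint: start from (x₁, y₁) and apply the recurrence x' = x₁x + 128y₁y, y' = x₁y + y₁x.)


Step 1: Find the fundamental solution (x₁, y₁) of x² - 128y² = 1.
  Expand √128 as a continued fraction. a₀ = ⌊√128⌋ = 11; iterate m_{k+1} = d_k·a_k − m_k, d_{k+1} = (128 − m_{k+1}²)/d_k, a_{k+1} = ⌊(a₀ + m_{k+1})/d_{k+1}⌋ (starting m₀ = 0, d₀ = 1), with convergents p_k = a_k·p_{k-1} + p_{k-2}, q_k = a_k·q_{k-1} + q_{k-2} (p₋₁ = 1, q₋₁ = 0):
  k = 0: a₀ = 11; p₀/q₀ = 11/1; p₀² − 128·q₀² = 121 − 128 = -7.
  k = 1: m = 11, d = 7, a = ⌊(11 + 11)/7⌋ = 3; p/q = (3·11 + 1)/(3·1 + 0) = 34/3; p² − 128·q² = 1156 − 1152 = 4.
  k = 2: m = 10, d = 4, a = ⌊(11 + 10)/4⌋ = 5; p/q = (5·34 + 11)/(5·3 + 1) = 181/16; p² − 128·q² = 32761 − 32768 = -7.
  k = 3: m = 10, d = 7, a = ⌊(11 + 10)/7⌋ = 3; p/q = (3·181 + 34)/(3·16 + 3) = 577/51; p² − 128·q² = 332929 − 332928 = 1.
  The first convergent with p² − 128·q² = 1 gives the fundamental solution (x₁, y₁) = (577, 51).
Step 2: Apply the recurrence (x_{n+1}, y_{n+1}) = (x₁x_n + 128y₁y_n, x₁y_n + y₁x_n) repeatedly.
  From (x_1, y_1) = (577, 51): x_2 = 577·577 + 128·51·51 = 665857; y_2 = 577·51 + 51·577 = 58854.
  From (x_2, y_2) = (665857, 58854): x_3 = 577·665857 + 128·51·58854 = 768398401; y_3 = 577·58854 + 51·665857 = 67917465.
  From (x_3, y_3) = (768398401, 67917465): x_4 = 577·768398401 + 128·51·67917465 = 886731088897; y_4 = 577·67917465 + 51·768398401 = 78376695756.
Step 3: Verify x_4² - 128·y_4² = 786292024016459316676609 - 786292024016459316676608 = 1 (should be 1). ✓

(x_1, y_1) = (577, 51); (x_4, y_4) = (886731088897, 78376695756).


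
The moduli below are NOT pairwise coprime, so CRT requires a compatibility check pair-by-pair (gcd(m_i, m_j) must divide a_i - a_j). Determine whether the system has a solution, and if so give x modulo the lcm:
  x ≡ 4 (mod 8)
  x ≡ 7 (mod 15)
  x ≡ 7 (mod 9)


Moduli 8, 15, 9 are not pairwise coprime, so CRT works modulo lcm(m_i) when all pairwise compatibility conditions hold.
Pairwise compatibility: gcd(m_i, m_j) must divide a_i - a_j for every pair.
Merge one congruence at a time:
  Start: x ≡ 4 (mod 8).
  Combine with x ≡ 7 (mod 15): gcd(8, 15) = 1; 7 - 4 = 3, which IS divisible by 1, so compatible.
    Write x = 4 + 8·t and substitute into x ≡ 7 (mod 15): 8·t ≡ 7 − 4 = 3 (mod 15).
    The inverse of 8 mod 15 is 2 (since 8·2 = 16 = 1·15 + 1), so t ≡ 2·3 = 6 ≡ 6 (mod 15).
    Then x = 4 + 8·6 = 52, valid modulo lcm(8, 15) = 120: x ≡ 52 (mod 120).
  Combine with x ≡ 7 (mod 9): gcd(120, 9) = 3; 7 - 52 = -45, which IS divisible by 3, so compatible.
    Write x = 52 + 120·t and substitute into x ≡ 7 (mod 9): 120·t ≡ 7 − 52 = -45 (mod 9).
    Divide the congruence (and modulus) by g = 3: 40·t ≡ -15 (mod 3).
    Reduce coefficients mod 3: 1·t ≡ 0 (mod 3).
    So t ≡ 0 (mod 3).
    Then x = 52 + 120·0 = 52, valid modulo lcm(120, 9) = 360: x ≡ 52 (mod 360).
Verify: 52 mod 8 = 4, 52 mod 15 = 7, 52 mod 9 = 7.

x ≡ 52 (mod 360).


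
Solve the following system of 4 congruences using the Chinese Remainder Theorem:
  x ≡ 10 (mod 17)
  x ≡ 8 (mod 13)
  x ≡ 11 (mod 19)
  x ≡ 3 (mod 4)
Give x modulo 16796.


Product of moduli M = 17 · 13 · 19 · 4 = 16796.
Merge one congruence at a time:
  Start: x ≡ 10 (mod 17).
  Combine with x ≡ 8 (mod 13); new modulus lcm = 221.
    Write x = 10 + 17·t and substitute into x ≡ 8 (mod 13): 17·t ≡ 8 − 10 = -2 (mod 13).
    Reduce coefficients mod 13: 4·t ≡ 11 (mod 13).
    The inverse of 4 mod 13 is 10 (since 4·10 = 40 = 3·13 + 1), so t ≡ 10·11 = 110 ≡ 6 (mod 13).
    Then x = 10 + 17·6 = 112, valid modulo lcm(17, 13) = 221: x ≡ 112 (mod 221).
  Combine with x ≡ 11 (mod 19); new modulus lcm = 4199.
    Write x = 112 + 221·t and substitute into x ≡ 11 (mod 19): 221·t ≡ 11 − 112 = -101 (mod 19).
    Reduce coefficients mod 19: 12·t ≡ 13 (mod 19).
    The inverse of 12 mod 19 is 8 (since 12·8 = 96 = 5·19 + 1), so t ≡ 8·13 = 104 ≡ 9 (mod 19).
    Then x = 112 + 221·9 = 2101, valid modulo lcm(221, 19) = 4199: x ≡ 2101 (mod 4199).
  Combine with x ≡ 3 (mod 4); new modulus lcm = 16796.
    Write x = 2101 + 4199·t and substitute into x ≡ 3 (mod 4): 4199·t ≡ 3 − 2101 = -2098 (mod 4).
    Reduce coefficients mod 4: 3·t ≡ 2 (mod 4).
    The inverse of 3 mod 4 is 3 (since 3·3 = 9 = 2·4 + 1), so t ≡ 3·2 = 6 ≡ 2 (mod 4).
    Then x = 2101 + 4199·2 = 10499, valid modulo lcm(4199, 4) = 16796: x ≡ 10499 (mod 16796).
Verify against each original: 10499 mod 17 = 10, 10499 mod 13 = 8, 10499 mod 19 = 11, 10499 mod 4 = 3.

x ≡ 10499 (mod 16796).


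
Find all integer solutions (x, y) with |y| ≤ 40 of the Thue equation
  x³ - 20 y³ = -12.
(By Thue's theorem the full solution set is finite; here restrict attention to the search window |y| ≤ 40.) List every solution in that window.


The equation is x³ - 20y³ = -12. For fixed y, x³ = 20·y³ − 12, so a solution requires the RHS to be a perfect cube.
Strategy: iterate y from -40 to 40, compute RHS = 20·y³ − 12, and check whether it is a (positive or negative) perfect cube.
Check small values of y:
  y = 0: RHS = -12 is not a perfect cube.
  y = 1: RHS = 8 = (2)³ ⇒ x = 2 works.
  y = -1: RHS = -32 is not a perfect cube.
  y = 2: RHS = 148 is not a perfect cube.
  y = -2: RHS = -172 is not a perfect cube.
  y = 3: RHS = 528 is not a perfect cube.
  y = -3: RHS = -552 is not a perfect cube.
Continuing the search up to |y| = 40 finds no further solutions beyond those listed.
Collected solutions: (2, 1).

Solutions (with |y| ≤ 40): (2, 1).


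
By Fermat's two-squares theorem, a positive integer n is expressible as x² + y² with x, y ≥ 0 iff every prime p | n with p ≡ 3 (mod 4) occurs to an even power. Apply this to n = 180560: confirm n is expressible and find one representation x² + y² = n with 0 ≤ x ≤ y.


Step 1: Factor n = 180560 = 2^4 · 5 · 37 · 61.
Step 2: Check the mod-4 condition on each prime factor: 2 = 2 (special); 5 ≡ 1 (mod 4), exponent 1; 37 ≡ 1 (mod 4), exponent 1; 61 ≡ 1 (mod 4), exponent 1.
All primes ≡ 3 (mod 4) appear to even exponent (or don't appear), so by the two-squares theorem n IS expressible as a sum of two squares.
Step 3: Build a representation. Group n = k² · m with k = 4 and m = 5 · 37 · 61 = 11285 (a product of primes ≡ 1 (mod 4)); a representation of m scales to one of n via (k·x)² + (k·y)² = k²(x² + y²). Each prime p ≡ 1 (mod 4) is itself a sum of two squares; find a² by testing p − a² for a perfect square:
  5: 5 − 1² = 4 = 2² ⇒ 5 = 1² + 2².
  37: 37 − 1² = 36 = 6² ⇒ 37 = 1² + 6².
  61: 61 − 1² = 60, 61 − 2² = 57, 61 − 3² = 52, 61 − 4² = 45, 61 − 5² = 36 = 6² ⇒ 61 = 5² + 6².
  Combine using the Brahmagupta–Fibonacci identity (a² + b²)(c² + d²) = (ac − bd)² + (ad + bc)² = (ac + bd)² + (ad − bc)²:
  5 · 37 = 185: from (1² + 2²)(1² + 6²), take (1·1 − 2·6, 1·6 + 2·1) = (1 − 12, 6 + 2) = (-11, 8); dropping signs (only squares matter) gives (11, 8); check 11² + 8² = 121 + 64 = 185 ✓.
  185 · 61 = 11285: from (11² + 8²)(5² + 6²), take (11·5 − 8·6, 11·6 + 8·5) = (55 − 48, 66 + 40) = (7, 106); check 7² + 106² = 49 + 11236 = 11285 ✓.
  Scale by k = 4: (4·7, 4·106) = (28, 424).
Step 4: Order so x ≤ y and verify: 28² + 424² = 784 + 179776 = 180560 = n. ✓

n = 180560 = 28² + 424² (one valid representation with x ≤ y).


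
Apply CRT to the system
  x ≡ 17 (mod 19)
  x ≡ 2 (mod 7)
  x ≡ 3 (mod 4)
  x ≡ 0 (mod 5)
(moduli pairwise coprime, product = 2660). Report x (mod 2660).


Product of moduli M = 19 · 7 · 4 · 5 = 2660.
Merge one congruence at a time:
  Start: x ≡ 17 (mod 19).
  Combine with x ≡ 2 (mod 7); new modulus lcm = 133.
    Write x = 17 + 19·t and substitute into x ≡ 2 (mod 7): 19·t ≡ 2 − 17 = -15 (mod 7).
    Reduce coefficients mod 7: 5·t ≡ 6 (mod 7).
    The inverse of 5 mod 7 is 3 (since 5·3 = 15 = 2·7 + 1), so t ≡ 3·6 = 18 ≡ 4 (mod 7).
    Then x = 17 + 19·4 = 93, valid modulo lcm(19, 7) = 133: x ≡ 93 (mod 133).
  Combine with x ≡ 3 (mod 4); new modulus lcm = 532.
    Write x = 93 + 133·t and substitute into x ≡ 3 (mod 4): 133·t ≡ 3 − 93 = -90 (mod 4).
    Reduce coefficients mod 4: 1·t ≡ 2 (mod 4).
    So t ≡ 2 (mod 4).
    Then x = 93 + 133·2 = 359, valid modulo lcm(133, 4) = 532: x ≡ 359 (mod 532).
  Combine with x ≡ 0 (mod 5); new modulus lcm = 2660.
    Write x = 359 + 532·t and substitute into x ≡ 0 (mod 5): 532·t ≡ 0 − 359 = -359 (mod 5).
    Reduce coefficients mod 5: 2·t ≡ 1 (mod 5).
    The inverse of 2 mod 5 is 3 (since 2·3 = 6 = 1·5 + 1), so t ≡ 3·1 = 3 ≡ 3 (mod 5).
    Then x = 359 + 532·3 = 1955, valid modulo lcm(532, 5) = 2660: x ≡ 1955 (mod 2660).
Verify against each original: 1955 mod 19 = 17, 1955 mod 7 = 2, 1955 mod 4 = 3, 1955 mod 5 = 0.

x ≡ 1955 (mod 2660).


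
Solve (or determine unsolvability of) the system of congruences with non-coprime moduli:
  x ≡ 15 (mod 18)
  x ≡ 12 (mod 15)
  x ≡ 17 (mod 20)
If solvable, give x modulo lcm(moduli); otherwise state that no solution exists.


Moduli 18, 15, 20 are not pairwise coprime, so CRT works modulo lcm(m_i) when all pairwise compatibility conditions hold.
Pairwise compatibility: gcd(m_i, m_j) must divide a_i - a_j for every pair.
Merge one congruence at a time:
  Start: x ≡ 15 (mod 18).
  Combine with x ≡ 12 (mod 15): gcd(18, 15) = 3; 12 - 15 = -3, which IS divisible by 3, so compatible.
    Write x = 15 + 18·t and substitute into x ≡ 12 (mod 15): 18·t ≡ 12 − 15 = -3 (mod 15).
    Divide the congruence (and modulus) by g = 3: 6·t ≡ -1 (mod 5).
    Reduce coefficients mod 5: 1·t ≡ 4 (mod 5).
    So t ≡ 4 (mod 5).
    Then x = 15 + 18·4 = 87, valid modulo lcm(18, 15) = 90: x ≡ 87 (mod 90).
  Combine with x ≡ 17 (mod 20): gcd(90, 20) = 10; 17 - 87 = -70, which IS divisible by 10, so compatible.
    Write x = 87 + 90·t and substitute into x ≡ 17 (mod 20): 90·t ≡ 17 − 87 = -70 (mod 20).
    Divide the congruence (and modulus) by g = 10: 9·t ≡ -7 (mod 2).
    Reduce coefficients mod 2: 1·t ≡ 1 (mod 2).
    So t ≡ 1 (mod 2).
    Then x = 87 + 90·1 = 177, valid modulo lcm(90, 20) = 180: x ≡ 177 (mod 180).
Verify: 177 mod 18 = 15, 177 mod 15 = 12, 177 mod 20 = 17.

x ≡ 177 (mod 180).


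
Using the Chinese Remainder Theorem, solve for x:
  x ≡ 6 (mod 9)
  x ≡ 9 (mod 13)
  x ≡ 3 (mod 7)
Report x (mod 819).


Moduli 9, 13, 7 are pairwise coprime; by CRT there is a unique solution modulo M = 9 · 13 · 7 = 819.
Solve pairwise, accumulating the modulus:
  Start with x ≡ 6 (mod 9).
  Combine with x ≡ 9 (mod 13): since gcd(9, 13) = 1, we get a unique residue mod 117.
    Write x = 6 + 9·t and substitute into x ≡ 9 (mod 13): 9·t ≡ 9 − 6 = 3 (mod 13).
    The inverse of 9 mod 13 is 3 (since 9·3 = 27 = 2·13 + 1), so t ≡ 3·3 = 9 ≡ 9 (mod 13).
    Then x = 6 + 9·9 = 87, valid modulo lcm(9, 13) = 117: x ≡ 87 (mod 117).
  Combine with x ≡ 3 (mod 7): since gcd(117, 7) = 1, we get a unique residue mod 819.
    Write x = 87 + 117·t and substitute into x ≡ 3 (mod 7): 117·t ≡ 3 − 87 = -84 (mod 7).
    Reduce coefficients mod 7: 5·t ≡ 0 (mod 7).
    The inverse of 5 mod 7 is 3 (since 5·3 = 15 = 2·7 + 1), so t ≡ 3·0 = 0 ≡ 0 (mod 7).
    Then x = 87 + 117·0 = 87, valid modulo lcm(117, 7) = 819: x ≡ 87 (mod 819).
Verify: 87 mod 9 = 6 ✓, 87 mod 13 = 9 ✓, 87 mod 7 = 3 ✓.

x ≡ 87 (mod 819).


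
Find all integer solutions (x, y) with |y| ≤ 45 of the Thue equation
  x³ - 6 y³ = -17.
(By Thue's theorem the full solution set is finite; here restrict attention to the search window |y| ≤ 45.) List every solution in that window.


The equation is x³ - 6y³ = -17. For fixed y, x³ = 6·y³ − 17, so a solution requires the RHS to be a perfect cube.
Strategy: iterate y from -45 to 45, compute RHS = 6·y³ − 17, and check whether it is a (positive or negative) perfect cube.
Check small values of y:
  y = 0: RHS = -17 is not a perfect cube.
  y = 1: RHS = -11 is not a perfect cube.
  y = -1: RHS = -23 is not a perfect cube.
  y = 2: RHS = 31 is not a perfect cube.
  y = -2: RHS = -65 is not a perfect cube.
  y = 3: RHS = 145 is not a perfect cube.
  y = -3: RHS = -179 is not a perfect cube.
Continuing the search up to |y| = 45 finds no solutions either.
No (x, y) in the scanned range satisfies the equation.

No integer solutions with |y| ≤ 45.


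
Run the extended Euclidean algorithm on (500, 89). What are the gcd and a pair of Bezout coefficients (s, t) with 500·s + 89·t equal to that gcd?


Euclidean algorithm on (500, 89) — divide until remainder is 0:
  500 = 5 · 89 + 55
  89 = 1 · 55 + 34
  55 = 1 · 34 + 21
  34 = 1 · 21 + 13
  21 = 1 · 13 + 8
  13 = 1 · 8 + 5
  8 = 1 · 5 + 3
  5 = 1 · 3 + 2
  3 = 1 · 2 + 1
  2 = 2 · 1 + 0
gcd(500, 89) = 1.
Track Bezout coefficients alongside the remainders: start with r₀ = 500 = a·1 + b·0 (s = 1, t = 0) and r₁ = 89 = a·0 + b·1 (s = 0, t = 1); each new remainder r_{k+1} = r_{k-1} − q_k·r_k inherits s_{k+1} = s_{k-1} − q_k·s_k, t_{k+1} = t_{k-1} − q_k·t_k, so r_k = a·s_k + b·t_k at every step:
  q = 5: r = 55, s = 1 − 5·0 = 1, t = 0 − 5·1 = -5  (check: 500·1 + 89·(-5) = 55)
  q = 1: r = 34, s = 0 − 1·1 = -1, t = 1 − 1·(-5) = 6  (check: 500·(-1) + 89·6 = 34)
  q = 1: r = 21, s = 1 − 1·(-1) = 2, t = -5 − 1·6 = -11  (check: 500·2 + 89·(-11) = 21)
  q = 1: r = 13, s = -1 − 1·2 = -3, t = 6 − 1·(-11) = 17  (check: 500·(-3) + 89·17 = 13)
  q = 1: r = 8, s = 2 − 1·(-3) = 5, t = -11 − 1·17 = -28  (check: 500·5 + 89·(-28) = 8)
  q = 1: r = 5, s = -3 − 1·5 = -8, t = 17 − 1·(-28) = 45  (check: 500·(-8) + 89·45 = 5)
  q = 1: r = 3, s = 5 − 1·(-8) = 13, t = -28 − 1·45 = -73  (check: 500·13 + 89·(-73) = 3)
  q = 1: r = 2, s = -8 − 1·13 = -21, t = 45 − 1·(-73) = 118  (check: 500·(-21) + 89·118 = 2)
  q = 1: r = 1, s = 13 − 1·(-21) = 34, t = -73 − 1·118 = -191  (check: 500·34 + 89·(-191) = 1)
The row with r = 1 (the gcd) gives the Bezout coefficients s = 34, t = -191.
Result: 500 · (34) + 89 · (-191) = 1.

gcd(500, 89) = 1; s = 34, t = -191 (check: 500·34 + 89·(-191) = 1).


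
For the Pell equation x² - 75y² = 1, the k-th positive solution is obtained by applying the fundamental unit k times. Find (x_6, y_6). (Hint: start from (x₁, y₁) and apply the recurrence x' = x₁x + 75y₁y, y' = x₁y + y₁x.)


Step 1: Find the fundamental solution (x₁, y₁) of x² - 75y² = 1.
  Expand √75 as a continued fraction. a₀ = ⌊√75⌋ = 8; iterate m_{k+1} = d_k·a_k − m_k, d_{k+1} = (75 − m_{k+1}²)/d_k, a_{k+1} = ⌊(a₀ + m_{k+1})/d_{k+1}⌋ (starting m₀ = 0, d₀ = 1), with convergents p_k = a_k·p_{k-1} + p_{k-2}, q_k = a_k·q_{k-1} + q_{k-2} (p₋₁ = 1, q₋₁ = 0):
  k = 0: a₀ = 8; p₀/q₀ = 8/1; p₀² − 75·q₀² = 64 − 75 = -11.
  k = 1: m = 8, d = 11, a = ⌊(8 + 8)/11⌋ = 1; p/q = (1·8 + 1)/(1·1 + 0) = 9/1; p² − 75·q² = 81 − 75 = 6.
  k = 2: m = 3, d = 6, a = ⌊(8 + 3)/6⌋ = 1; p/q = (1·9 + 8)/(1·1 + 1) = 17/2; p² − 75·q² = 289 − 300 = -11.
  k = 3: m = 3, d = 11, a = ⌊(8 + 3)/11⌋ = 1; p/q = (1·17 + 9)/(1·2 + 1) = 26/3; p² − 75·q² = 676 − 675 = 1.
  The first convergent with p² − 75·q² = 1 gives the fundamental solution (x₁, y₁) = (26, 3).
Step 2: Apply the recurrence (x_{n+1}, y_{n+1}) = (x₁x_n + 75y₁y_n, x₁y_n + y₁x_n) repeatedly.
  From (x_1, y_1) = (26, 3): x_2 = 26·26 + 75·3·3 = 1351; y_2 = 26·3 + 3·26 = 156.
  From (x_2, y_2) = (1351, 156): x_3 = 26·1351 + 75·3·156 = 70226; y_3 = 26·156 + 3·1351 = 8109.
  From (x_3, y_3) = (70226, 8109): x_4 = 26·70226 + 75·3·8109 = 3650401; y_4 = 26·8109 + 3·70226 = 421512.
  From (x_4, y_4) = (3650401, 421512): x_5 = 26·3650401 + 75·3·421512 = 189750626; y_5 = 26·421512 + 3·3650401 = 21910515.
  From (x_5, y_5) = (189750626, 21910515): x_6 = 26·189750626 + 75·3·21910515 = 9863382151; y_6 = 26·21910515 + 3·189750626 = 1138925268.
Step 3: Verify x_6² - 75·y_6² = 97286307456665386801 - 97286307456665386800 = 1 (should be 1). ✓

(x_1, y_1) = (26, 3); (x_6, y_6) = (9863382151, 1138925268).


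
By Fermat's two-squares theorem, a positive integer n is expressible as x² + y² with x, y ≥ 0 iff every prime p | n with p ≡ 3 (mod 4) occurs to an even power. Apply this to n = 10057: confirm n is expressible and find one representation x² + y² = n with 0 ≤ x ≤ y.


Step 1: Factor n = 10057 = 89 · 113.
Step 2: Check the mod-4 condition on each prime factor: 89 ≡ 1 (mod 4), exponent 1; 113 ≡ 1 (mod 4), exponent 1.
All primes ≡ 3 (mod 4) appear to even exponent (or don't appear), so by the two-squares theorem n IS expressible as a sum of two squares.
Step 3: Build a representation. Here n = 89 · 113 is a product of primes ≡ 1 (mod 4). Each prime p ≡ 1 (mod 4) is itself a sum of two squares; find a² by testing p − a² for a perfect square:
  89: 89 − 1² = 88, 89 − 2² = 85, 89 − 3² = 80, 89 − 4² = 73, 89 − 5² = 64 = 8² ⇒ 89 = 5² + 8².
  113: 113 − 1² = 112, 113 − 2² = 109, 113 − 3² = 104, 113 − 4² = 97, 113 − 5² = 88, 113 − 6² = 77, 113 − 7² = 64 = 8² ⇒ 113 = 7² + 8².
  Combine using the Brahmagupta–Fibonacci identity (a² + b²)(c² + d²) = (ac − bd)² + (ad + bc)² = (ac + bd)² + (ad − bc)²:
  89 · 113 = 10057: from (5² + 8²)(7² + 8²), take (5·7 − 8·8, 5·8 + 8·7) = (35 − 64, 40 + 56) = (-29, 96); dropping signs (only squares matter) gives (29, 96); check 29² + 96² = 841 + 9216 = 10057 ✓.
Step 4: Order so x ≤ y and verify: 29² + 96² = 841 + 9216 = 10057 = n. ✓

n = 10057 = 29² + 96² (one valid representation with x ≤ y).
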